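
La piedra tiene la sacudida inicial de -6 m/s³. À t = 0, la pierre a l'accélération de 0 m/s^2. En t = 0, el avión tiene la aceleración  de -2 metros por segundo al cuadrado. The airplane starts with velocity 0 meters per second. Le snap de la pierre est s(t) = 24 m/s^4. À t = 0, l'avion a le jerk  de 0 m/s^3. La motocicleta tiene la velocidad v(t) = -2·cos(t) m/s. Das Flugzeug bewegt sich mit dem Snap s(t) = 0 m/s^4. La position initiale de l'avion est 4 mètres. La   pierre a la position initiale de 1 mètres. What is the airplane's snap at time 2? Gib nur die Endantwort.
The answer is 0.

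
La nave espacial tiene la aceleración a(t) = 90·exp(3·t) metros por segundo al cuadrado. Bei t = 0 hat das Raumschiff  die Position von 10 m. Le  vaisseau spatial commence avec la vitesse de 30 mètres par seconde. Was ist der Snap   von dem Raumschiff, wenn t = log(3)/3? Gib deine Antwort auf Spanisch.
Para resolver esto, necesitamos tomar 2 derivadas de nuestra ecuación de la aceleración a(t) = 90·exp(3·t). La derivada de la aceleración da la sacudida: j(t) = 270·exp(3·t). La derivada de la sacudida da el snap: s(t) = 810·exp(3·t). De la ecuación del snap s(t) = 810·exp(3·t), sustituimos t = log(3)/3 para obtener s = 2430.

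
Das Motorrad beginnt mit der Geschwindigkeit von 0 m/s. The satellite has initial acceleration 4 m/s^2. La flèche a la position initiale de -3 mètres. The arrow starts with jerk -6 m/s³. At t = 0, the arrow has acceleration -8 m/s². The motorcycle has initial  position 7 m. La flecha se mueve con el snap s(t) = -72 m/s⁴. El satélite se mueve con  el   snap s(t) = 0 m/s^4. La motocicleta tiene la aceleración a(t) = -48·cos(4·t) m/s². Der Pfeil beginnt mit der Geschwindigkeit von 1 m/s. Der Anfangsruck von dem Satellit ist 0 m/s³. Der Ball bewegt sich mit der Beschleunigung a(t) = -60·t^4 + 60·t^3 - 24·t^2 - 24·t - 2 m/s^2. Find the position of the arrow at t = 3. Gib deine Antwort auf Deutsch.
Wir müssen unsere Gleichung für den Snap s(t) = -72 4-mal integrieren. Durch Integration von dem Snap und Verwendung der Anfangsbedingung j(0) = -6, erhalten wir j(t) = -72·t - 6. Das Integral von dem Ruck, mit a(0) = -8, ergibt die Beschleunigung: a(t) = -36·t^2 - 6·t - 8. Das Integral von der Beschleunigung ist die Geschwindigkeit. Mit v(0) = 1 erhalten wir v(t) = -12·t^3 - 3·t^2 - 8·t + 1. Durch Integration von der Geschwindigkeit und Verwendung der Anfangsbedingung x(0) = -3, erhalten wir x(t) = -3·t^4 - t^3 - 4·t^2 + t - 3. Wir haben die Position x(t) = -3·t^4 - t^3 - 4·t^2 + t - 3. Durch Einsetzen von t = 3: x(3) = -306.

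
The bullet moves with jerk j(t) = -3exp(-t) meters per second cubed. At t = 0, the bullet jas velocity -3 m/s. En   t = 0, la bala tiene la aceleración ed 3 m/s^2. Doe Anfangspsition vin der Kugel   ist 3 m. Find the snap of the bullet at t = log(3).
We must differentiate our jerk equation j(t) = -3·exp(-t) 1 time. Differentiating jerk, we get snap: s(t) = 3·exp(-t). We have snap s(t) = 3·exp(-t). Substituting t = log(3): s(log(3)) = 1.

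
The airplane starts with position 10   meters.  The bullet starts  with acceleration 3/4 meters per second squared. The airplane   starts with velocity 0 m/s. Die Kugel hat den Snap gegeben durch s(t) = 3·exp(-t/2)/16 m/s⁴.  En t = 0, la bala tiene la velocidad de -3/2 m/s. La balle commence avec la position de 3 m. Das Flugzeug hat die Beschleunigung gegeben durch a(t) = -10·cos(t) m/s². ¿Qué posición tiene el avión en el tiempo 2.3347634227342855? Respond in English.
Starting from acceleration a(t) = -10·cos(t), we take 2 integrals. Taking ∫a(t)dt and applying v(0) = 0, we find v(t) = -10·sin(t). Integrating velocity and using the initial condition x(0) = 10, we get x(t) = 10·cos(t). From the given position equation x(t) = 10·cos(t), we substitute t = 2.3347634227342855 to get x = -6.91791510499002.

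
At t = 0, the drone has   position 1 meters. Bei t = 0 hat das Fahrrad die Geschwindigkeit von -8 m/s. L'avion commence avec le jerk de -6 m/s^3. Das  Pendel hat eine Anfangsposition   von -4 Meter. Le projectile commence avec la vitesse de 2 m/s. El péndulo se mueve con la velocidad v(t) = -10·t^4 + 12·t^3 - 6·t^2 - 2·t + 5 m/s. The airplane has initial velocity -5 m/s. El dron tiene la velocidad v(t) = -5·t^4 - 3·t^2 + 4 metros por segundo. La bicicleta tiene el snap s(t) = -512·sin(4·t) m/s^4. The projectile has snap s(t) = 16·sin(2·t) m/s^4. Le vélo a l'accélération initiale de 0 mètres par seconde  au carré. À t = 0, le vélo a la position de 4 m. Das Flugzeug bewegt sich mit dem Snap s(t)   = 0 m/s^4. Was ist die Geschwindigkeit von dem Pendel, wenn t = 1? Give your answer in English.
From the given velocity equation v(t) = -10·t^4 + 12·t^3 - 6·t^2 - 2·t + 5, we substitute t = 1 to get v = -1.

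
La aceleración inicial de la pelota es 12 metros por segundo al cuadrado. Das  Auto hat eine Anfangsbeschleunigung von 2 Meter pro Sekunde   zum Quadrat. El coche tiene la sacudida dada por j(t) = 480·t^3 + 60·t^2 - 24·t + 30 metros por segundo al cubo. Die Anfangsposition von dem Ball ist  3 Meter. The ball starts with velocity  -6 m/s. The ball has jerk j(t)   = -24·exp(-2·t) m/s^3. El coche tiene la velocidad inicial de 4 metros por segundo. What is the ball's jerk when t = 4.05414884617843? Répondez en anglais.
From the given jerk equation j(t) = -24·exp(-2·t), we substitute t = 4.05414884617843 to get j = -0.00722474122662667.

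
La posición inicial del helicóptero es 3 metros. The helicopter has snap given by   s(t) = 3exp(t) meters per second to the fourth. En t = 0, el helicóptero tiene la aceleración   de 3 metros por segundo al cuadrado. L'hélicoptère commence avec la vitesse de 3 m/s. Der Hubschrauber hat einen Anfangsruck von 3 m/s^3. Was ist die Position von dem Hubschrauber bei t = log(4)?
Um dies zu lösen, müssen wir 4 Integrale unserer Gleichung für den Snap s(t) = 3·exp(t) finden. Mit ∫s(t)dt und Anwendung von j(0) = 3, finden wir j(t) = 3·exp(t). Mit ∫j(t)dt und Anwendung von a(0) = 3, finden wir a(t) = 3·exp(t). Die Stammfunktion von der Beschleunigung, mit v(0) = 3, ergibt die Geschwindigkeit: v(t) = 3·exp(t). Das Integral von der Geschwindigkeit ist die Position. Mit x(0) = 3 erhalten wir x(t) = 3·exp(t). Aus der Gleichung für die Position x(t) = 3·exp(t), setzen wir t = log(4) ein und erhalten x = 12.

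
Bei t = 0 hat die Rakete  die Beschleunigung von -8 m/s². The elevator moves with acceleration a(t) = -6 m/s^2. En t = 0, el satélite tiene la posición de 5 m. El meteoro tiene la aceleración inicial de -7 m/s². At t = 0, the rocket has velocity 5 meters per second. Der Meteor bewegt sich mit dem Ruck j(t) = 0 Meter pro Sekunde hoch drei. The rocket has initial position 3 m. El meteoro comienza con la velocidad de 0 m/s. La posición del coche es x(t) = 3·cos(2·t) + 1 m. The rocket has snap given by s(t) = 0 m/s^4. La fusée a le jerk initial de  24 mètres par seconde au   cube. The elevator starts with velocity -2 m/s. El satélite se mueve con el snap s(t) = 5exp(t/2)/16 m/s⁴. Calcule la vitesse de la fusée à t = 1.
Pour résoudre ceci, nous devons prendre 3 primitives de notre équation du snap s(t) = 0. En prenant ∫s(t)dt et en appliquant j(0) = 24, nous trouvons j(t) = 24. En intégrant le jerk et en utilisant la condition initiale a(0) = -8, nous obtenons a(t) = 24·t - 8. En intégrant l'accélération et en utilisant la condition initiale v(0) = 5, nous obtenons v(t) = 12·t^2 - 8·t + 5. Nous avons la vitesse v(t) = 12·t^2 - 8·t + 5. En substituant t = 1: v(1) = 9.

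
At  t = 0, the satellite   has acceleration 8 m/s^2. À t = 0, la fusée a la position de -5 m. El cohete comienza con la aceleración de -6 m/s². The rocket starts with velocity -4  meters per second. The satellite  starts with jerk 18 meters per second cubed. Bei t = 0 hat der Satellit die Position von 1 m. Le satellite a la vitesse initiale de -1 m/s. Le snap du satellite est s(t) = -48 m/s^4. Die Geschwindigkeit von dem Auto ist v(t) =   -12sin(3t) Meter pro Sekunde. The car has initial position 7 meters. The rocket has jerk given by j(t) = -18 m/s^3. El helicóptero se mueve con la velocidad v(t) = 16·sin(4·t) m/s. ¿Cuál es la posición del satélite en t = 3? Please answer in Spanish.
Debemos encontrar la integral de nuestra ecuación del snap s(t) = -48 4 veces. Integrando el snap y usando la condición inicial j(0) = 18, obtenemos j(t) = 18 - 48·t. La antiderivada de la sacudida es la aceleración. Usando a(0) = 8, obtenemos a(t) = -24·t^2 + 18·t + 8. La antiderivada de la aceleración es la velocidad. Usando v(0) = -1, obtenemos v(t) = -8·t^3 + 9·t^2 + 8·t - 1. La integral de la velocidad es la posición. Usando x(0) = 1, obtenemos x(t) = -2·t^4 + 3·t^3 + 4·t^2 - t + 1. De la ecuación de la posición x(t) = -2·t^4 + 3·t^3 + 4·t^2 - t + 1, sustituimos t = 3 para obtener x = -47.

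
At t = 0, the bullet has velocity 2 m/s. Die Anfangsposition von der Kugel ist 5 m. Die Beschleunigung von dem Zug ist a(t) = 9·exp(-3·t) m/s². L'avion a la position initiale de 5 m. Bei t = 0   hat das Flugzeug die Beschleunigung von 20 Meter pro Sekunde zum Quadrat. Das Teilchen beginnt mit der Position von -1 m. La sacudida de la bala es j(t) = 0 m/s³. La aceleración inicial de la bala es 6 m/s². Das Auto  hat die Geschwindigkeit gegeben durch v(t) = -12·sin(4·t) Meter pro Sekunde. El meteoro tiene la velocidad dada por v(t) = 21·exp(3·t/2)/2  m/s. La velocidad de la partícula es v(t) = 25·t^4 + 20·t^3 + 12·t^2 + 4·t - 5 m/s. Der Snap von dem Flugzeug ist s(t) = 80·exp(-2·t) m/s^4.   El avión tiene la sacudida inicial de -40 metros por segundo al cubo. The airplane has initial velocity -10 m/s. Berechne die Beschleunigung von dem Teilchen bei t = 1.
Ausgehend von der Geschwindigkeit v(t) = 25·t^4 + 20·t^3 + 12·t^2 + 4·t - 5, nehmen wir 1 Ableitung. Mit d/dt von v(t) finden wir a(t) = 100·t^3 + 60·t^2 + 24·t + 4. Aus der Gleichung für die Beschleunigung a(t) = 100·t^3 + 60·t^2 + 24·t + 4, setzen wir t = 1 ein und erhalten a = 188.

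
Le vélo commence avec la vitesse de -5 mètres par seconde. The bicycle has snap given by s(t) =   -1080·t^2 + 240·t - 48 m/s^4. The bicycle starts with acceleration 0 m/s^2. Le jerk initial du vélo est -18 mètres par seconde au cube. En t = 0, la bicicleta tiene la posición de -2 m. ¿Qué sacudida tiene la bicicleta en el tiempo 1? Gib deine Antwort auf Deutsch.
Um dies zu lösen, müssen wir 1 Integral unserer Gleichung für den Snap s(t) = -1080·t^2 + 240·t - 48 finden. Durch Integration von dem Snap und Verwendung der Anfangsbedingung j(0) = -18, erhalten wir j(t) = -360·t^3 + 120·t^2 - 48·t - 18. Mit j(t) = -360·t^3 + 120·t^2 - 48·t - 18 und Einsetzen von t = 1, finden wir j = -306.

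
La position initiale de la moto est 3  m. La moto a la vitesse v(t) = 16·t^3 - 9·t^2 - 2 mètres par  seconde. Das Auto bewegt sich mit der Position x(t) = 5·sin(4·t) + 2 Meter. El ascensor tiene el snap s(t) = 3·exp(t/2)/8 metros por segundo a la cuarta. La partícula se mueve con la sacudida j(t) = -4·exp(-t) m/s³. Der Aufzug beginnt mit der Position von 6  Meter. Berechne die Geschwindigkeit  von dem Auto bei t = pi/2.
Wir müssen unsere Gleichung für die Position x(t) = 5·sin(4·t) + 2 1-mal ableiten. Durch Ableiten von der Position erhalten wir die Geschwindigkeit: v(t) = 20·cos(4·t). Mit v(t) = 20·cos(4·t) und Einsetzen von t = pi/2, finden wir v = 20.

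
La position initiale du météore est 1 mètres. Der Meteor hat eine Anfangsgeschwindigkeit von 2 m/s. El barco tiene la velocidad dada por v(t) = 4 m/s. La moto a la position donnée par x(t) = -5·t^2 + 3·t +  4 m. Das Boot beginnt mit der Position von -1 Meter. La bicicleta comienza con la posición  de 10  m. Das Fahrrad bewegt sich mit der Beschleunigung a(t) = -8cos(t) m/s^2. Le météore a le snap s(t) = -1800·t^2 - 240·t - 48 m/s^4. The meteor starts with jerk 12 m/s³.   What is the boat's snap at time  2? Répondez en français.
En partant de la vitesse v(t) = 4, nous prenons 3 dérivées. En prenant d/dt de v(t), nous trouvons a(t) = 0. En prenant d/dt de a(t), nous trouvons j(t) = 0. La dérivée du jerk donne le snap: s(t) = 0. De l'équation du snap s(t) = 0, nous substituons t = 2 pour obtenir s = 0.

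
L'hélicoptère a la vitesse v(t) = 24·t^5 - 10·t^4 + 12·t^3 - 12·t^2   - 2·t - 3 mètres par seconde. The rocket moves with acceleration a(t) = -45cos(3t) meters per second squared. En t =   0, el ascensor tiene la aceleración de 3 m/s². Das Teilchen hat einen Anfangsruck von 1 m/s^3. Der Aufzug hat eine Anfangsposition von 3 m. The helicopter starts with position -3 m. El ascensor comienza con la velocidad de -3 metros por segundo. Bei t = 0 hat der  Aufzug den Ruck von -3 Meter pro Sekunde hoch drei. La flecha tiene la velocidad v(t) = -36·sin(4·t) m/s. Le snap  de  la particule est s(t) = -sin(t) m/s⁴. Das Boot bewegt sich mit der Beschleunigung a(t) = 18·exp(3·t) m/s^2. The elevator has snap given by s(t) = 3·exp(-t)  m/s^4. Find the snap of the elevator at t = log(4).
Using s(t) = 3·exp(-t) and substituting t = log(4), we find s = 3/4.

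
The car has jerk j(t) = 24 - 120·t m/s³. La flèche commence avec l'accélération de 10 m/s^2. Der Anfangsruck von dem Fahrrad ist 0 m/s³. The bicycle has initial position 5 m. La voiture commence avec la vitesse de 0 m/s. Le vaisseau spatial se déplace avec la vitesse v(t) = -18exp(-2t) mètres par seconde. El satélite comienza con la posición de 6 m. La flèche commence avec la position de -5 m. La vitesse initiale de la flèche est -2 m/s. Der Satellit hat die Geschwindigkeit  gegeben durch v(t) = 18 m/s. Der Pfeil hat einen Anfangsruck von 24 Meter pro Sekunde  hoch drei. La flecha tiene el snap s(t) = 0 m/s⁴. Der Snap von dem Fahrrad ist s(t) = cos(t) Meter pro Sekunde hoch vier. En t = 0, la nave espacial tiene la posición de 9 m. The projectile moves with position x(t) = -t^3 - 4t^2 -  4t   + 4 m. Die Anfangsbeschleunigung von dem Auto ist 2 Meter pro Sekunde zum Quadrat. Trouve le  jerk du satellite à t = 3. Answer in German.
Wir müssen unsere Gleichung für die Geschwindigkeit v(t) = 18 2-mal ableiten. Durch Ableiten von der Geschwindigkeit erhalten wir die Beschleunigung: a(t) = 0. Die Ableitung von der Beschleunigung ergibt den Ruck: j(t) = 0. Mit j(t) = 0 und Einsetzen von t = 3, finden wir j = 0.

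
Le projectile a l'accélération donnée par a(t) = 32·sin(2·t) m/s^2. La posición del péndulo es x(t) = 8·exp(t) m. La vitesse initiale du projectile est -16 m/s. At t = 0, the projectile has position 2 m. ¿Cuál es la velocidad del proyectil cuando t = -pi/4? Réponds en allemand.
Wir müssen unsere Gleichung für die Beschleunigung a(t) = 32·sin(2·t) 1-mal integrieren. Das Integral von der Beschleunigung ist die Geschwindigkeit. Mit v(0) = -16 erhalten wir v(t) = -16·cos(2·t). Aus der Gleichung für die Geschwindigkeit v(t) = -16·cos(2·t), setzen wir t = -pi/4 ein und erhalten v = 0.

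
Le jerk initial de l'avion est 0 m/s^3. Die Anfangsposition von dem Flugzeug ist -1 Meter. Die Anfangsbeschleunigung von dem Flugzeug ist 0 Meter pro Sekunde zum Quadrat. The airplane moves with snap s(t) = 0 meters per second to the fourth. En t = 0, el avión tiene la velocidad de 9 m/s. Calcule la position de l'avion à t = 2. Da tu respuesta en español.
Debemos encontrar la antiderivada de nuestra ecuación del snap s(t) = 0 4 veces. Tomando ∫s(t)dt y aplicando j(0) = 0, encontramos j(t) = 0. Tomando ∫j(t)dt y aplicando a(0) = 0, encontramos a(t) = 0. La antiderivada de la aceleración, con v(0) = 9, da la velocidad: v(t) = 9. La integral de la velocidad es la posición. Usando x(0) = -1, obtenemos x(t) = 9·t - 1. De la ecuación de la posición x(t) = 9·t - 1, sustituimos t = 2 para obtener x = 17.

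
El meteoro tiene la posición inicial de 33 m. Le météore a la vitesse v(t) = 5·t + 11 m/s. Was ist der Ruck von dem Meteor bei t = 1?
Ausgehend von der Geschwindigkeit v(t) = 5·t + 11, nehmen wir 2 Ableitungen. Durch Ableiten von der Geschwindigkeit erhalten wir die Beschleunigung: a(t) = 5. Durch Ableiten von der Beschleunigung erhalten wir den Ruck: j(t) = 0. Wir haben den Ruck j(t) = 0. Durch Einsetzen von t = 1: j(1) = 0.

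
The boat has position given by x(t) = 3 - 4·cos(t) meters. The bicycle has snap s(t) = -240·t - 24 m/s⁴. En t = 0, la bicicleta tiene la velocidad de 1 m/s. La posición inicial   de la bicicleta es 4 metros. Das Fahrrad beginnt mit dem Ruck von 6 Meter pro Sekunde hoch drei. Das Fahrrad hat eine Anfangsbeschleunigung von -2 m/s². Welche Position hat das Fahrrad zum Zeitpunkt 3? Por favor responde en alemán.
Wir müssen unsere Gleichung für den Snap s(t) = -240·t - 24 4-mal integrieren. Das Integral von dem Snap, mit j(0) = 6, ergibt den Ruck: j(t) = -120·t^2 - 24·t + 6. Durch Integration von dem Ruck und Verwendung der Anfangsbedingung a(0) = -2, erhalten wir a(t) = -40·t^3 - 12·t^2 + 6·t - 2. Die Stammfunktion von der Beschleunigung ist die Geschwindigkeit. Mit v(0) = 1 erhalten wir v(t) = -10·t^4 - 4·t^3 + 3·t^2 - 2·t + 1. Das Integral von der Geschwindigkeit, mit x(0) = 4, ergibt die Position: x(t) = -2·t^5 - t^4 + t^3 - t^2 + t + 4. Wir haben die Position x(t) = -2·t^5 - t^4 + t^3 - t^2 + t + 4. Durch Einsetzen von t = 3: x(3) = -542.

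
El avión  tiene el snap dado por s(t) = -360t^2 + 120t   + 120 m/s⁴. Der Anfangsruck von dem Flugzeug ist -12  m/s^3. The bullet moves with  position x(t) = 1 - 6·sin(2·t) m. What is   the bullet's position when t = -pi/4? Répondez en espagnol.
Usando x(t) = 1 - 6·sin(2·t) y sustituyendo t = -pi/4, encontramos x = 7.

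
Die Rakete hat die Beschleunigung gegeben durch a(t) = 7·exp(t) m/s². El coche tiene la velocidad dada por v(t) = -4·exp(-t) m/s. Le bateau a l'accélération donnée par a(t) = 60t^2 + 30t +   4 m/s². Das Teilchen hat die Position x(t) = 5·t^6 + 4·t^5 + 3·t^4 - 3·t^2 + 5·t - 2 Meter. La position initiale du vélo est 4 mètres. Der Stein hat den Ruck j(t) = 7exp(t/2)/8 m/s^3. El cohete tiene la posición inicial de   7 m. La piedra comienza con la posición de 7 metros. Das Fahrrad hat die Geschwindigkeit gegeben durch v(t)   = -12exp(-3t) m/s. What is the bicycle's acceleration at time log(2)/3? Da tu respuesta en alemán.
Um dies zu lösen, müssen wir 1 Ableitung unserer Gleichung für die Geschwindigkeit v(t) = -12·exp(-3·t) nehmen. Durch Ableiten von der Geschwindigkeit erhalten wir die Beschleunigung: a(t) = 36·exp(-3·t). Mit a(t) = 36·exp(-3·t) und Einsetzen von t = log(2)/3, finden wir a = 18.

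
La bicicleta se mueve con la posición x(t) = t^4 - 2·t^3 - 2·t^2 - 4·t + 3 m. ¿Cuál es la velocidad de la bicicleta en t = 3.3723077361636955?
Debemos derivar nuestra ecuación de la posición x(t) = t^4 - 2·t^3 - 2·t^2 - 4·t + 3 1 vez. Tomando d/dt de x(t), encontramos v(t) = 4·t^3 - 6·t^2 - 4·t - 4. Usando v(t) = 4·t^3 - 6·t^2 - 4·t - 4 y sustituyendo t = 3.3723077361636955, encontramos v = 67.6817444153510.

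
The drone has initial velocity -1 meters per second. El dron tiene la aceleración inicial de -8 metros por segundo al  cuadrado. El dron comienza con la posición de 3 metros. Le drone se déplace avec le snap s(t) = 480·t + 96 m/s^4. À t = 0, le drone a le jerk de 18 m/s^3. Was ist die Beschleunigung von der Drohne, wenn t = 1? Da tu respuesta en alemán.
Wir müssen das Integral unserer Gleichung für den Snap s(t) = 480·t + 96 2-mal finden. Die Stammfunktion von dem Snap, mit j(0) = 18, ergibt den Ruck: j(t) = 240·t^2 + 96·t + 18. Die Stammfunktion von dem Ruck, mit a(0) = -8, ergibt die Beschleunigung: a(t) = 80·t^3 + 48·t^2 + 18·t - 8. Aus der Gleichung für die Beschleunigung a(t) = 80·t^3 + 48·t^2 + 18·t - 8, setzen wir t = 1 ein und erhalten a = 138.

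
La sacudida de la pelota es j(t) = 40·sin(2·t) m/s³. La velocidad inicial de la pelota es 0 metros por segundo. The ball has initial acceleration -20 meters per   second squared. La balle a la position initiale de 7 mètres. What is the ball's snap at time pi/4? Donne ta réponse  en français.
En partant du jerk j(t) = 40·sin(2·t), nous prenons 1 dérivée. La dérivée du jerk donne le snap: s(t) = 80·cos(2·t). Nous avons le snap s(t) = 80·cos(2·t). En substituant t = pi/4: s(pi/4) = 0.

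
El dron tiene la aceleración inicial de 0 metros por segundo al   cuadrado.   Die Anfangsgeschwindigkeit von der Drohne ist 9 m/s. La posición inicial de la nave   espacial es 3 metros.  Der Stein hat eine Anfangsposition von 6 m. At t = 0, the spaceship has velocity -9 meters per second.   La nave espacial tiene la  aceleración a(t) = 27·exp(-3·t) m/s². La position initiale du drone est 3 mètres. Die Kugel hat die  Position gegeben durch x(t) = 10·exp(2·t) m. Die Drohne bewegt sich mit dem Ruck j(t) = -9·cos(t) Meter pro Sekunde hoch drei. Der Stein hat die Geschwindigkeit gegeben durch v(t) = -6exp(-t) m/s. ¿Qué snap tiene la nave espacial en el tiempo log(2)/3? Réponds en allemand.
Wir müssen unsere Gleichung für die Beschleunigung a(t) = 27·exp(-3·t) 2-mal ableiten. Mit d/dt von a(t) finden wir j(t) = -81·exp(-3·t). Mit d/dt von j(t) finden wir s(t) = 243·exp(-3·t). Wir haben den Snap s(t) = 243·exp(-3·t). Durch Einsetzen von t = log(2)/3: s(log(2)/3) = 243/2.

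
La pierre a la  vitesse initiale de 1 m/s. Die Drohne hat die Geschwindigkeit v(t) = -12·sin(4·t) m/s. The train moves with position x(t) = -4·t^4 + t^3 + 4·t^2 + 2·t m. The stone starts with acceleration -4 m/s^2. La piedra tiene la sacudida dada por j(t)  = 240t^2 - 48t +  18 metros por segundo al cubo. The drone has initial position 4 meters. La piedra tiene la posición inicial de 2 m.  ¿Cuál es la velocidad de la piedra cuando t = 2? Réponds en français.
En partant du jerk j(t) = 240·t^2 - 48·t + 18, nous prenons 2 intégrales. En prenant ∫j(t)dt et en appliquant a(0) = -4, nous trouvons a(t) = 80·t^3 - 24·t^2 + 18·t - 4. En prenant ∫a(t)dt et en appliquant v(0) = 1, nous trouvons v(t) = 20·t^4 - 8·t^3 + 9·t^2 - 4·t + 1. Nous avons la vitesse v(t) = 20·t^4 - 8·t^3 + 9·t^2 - 4·t + 1. En substituant t = 2: v(2) = 285.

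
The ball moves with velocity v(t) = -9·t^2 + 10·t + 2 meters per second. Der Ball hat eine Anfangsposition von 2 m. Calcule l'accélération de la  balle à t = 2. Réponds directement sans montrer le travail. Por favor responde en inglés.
The acceleration at t = 2 is a = -26.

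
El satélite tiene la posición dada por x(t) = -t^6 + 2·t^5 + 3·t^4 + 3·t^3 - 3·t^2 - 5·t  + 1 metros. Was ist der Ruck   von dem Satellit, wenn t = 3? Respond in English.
To solve this, we need to take 3 derivatives of our position equation x(t) = -t^6 + 2·t^5 + 3·t^4 + 3·t^3 - 3·t^2 - 5·t + 1. Differentiating position, we get velocity: v(t) = -6·t^5 + 10·t^4 + 12·t^3 + 9·t^2 - 6·t - 5. Differentiating velocity, we get acceleration: a(t) = -30·t^4 + 40·t^3 + 36·t^2 + 18·t - 6. The derivative of acceleration gives jerk: j(t) = -120·t^3 + 120·t^2 + 72·t + 18. We have jerk j(t) = -120·t^3 + 120·t^2 + 72·t + 18. Substituting t = 3: j(3) = -1926.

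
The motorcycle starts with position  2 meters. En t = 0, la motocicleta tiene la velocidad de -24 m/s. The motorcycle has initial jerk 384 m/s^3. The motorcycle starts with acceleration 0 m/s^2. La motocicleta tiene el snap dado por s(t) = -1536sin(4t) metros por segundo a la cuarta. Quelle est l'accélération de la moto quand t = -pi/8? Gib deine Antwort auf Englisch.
We must find the antiderivative of our snap equation s(t) = -1536·sin(4·t) 2 times. The integral of snap, with j(0) = 384, gives jerk: j(t) = 384·cos(4·t). Finding the integral of j(t) and using a(0) = 0: a(t) = 96·sin(4·t). Using a(t) = 96·sin(4·t) and substituting t = -pi/8, we find a = -96.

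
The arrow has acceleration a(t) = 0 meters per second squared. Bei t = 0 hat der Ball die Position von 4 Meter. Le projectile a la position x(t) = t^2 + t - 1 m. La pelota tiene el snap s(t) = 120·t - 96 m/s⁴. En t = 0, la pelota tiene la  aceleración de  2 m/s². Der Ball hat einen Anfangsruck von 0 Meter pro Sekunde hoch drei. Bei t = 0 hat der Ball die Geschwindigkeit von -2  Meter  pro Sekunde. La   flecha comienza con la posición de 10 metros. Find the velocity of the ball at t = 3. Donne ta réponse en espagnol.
Debemos encontrar la integral de nuestra ecuación del snap s(t) = 120·t - 96 3 veces. Tomando ∫s(t)dt y aplicando j(0) = 0, encontramos j(t) = 12·t·(5·t - 8). La antiderivada de la sacudida, con a(0) = 2, da la aceleración: a(t) = 20·t^3 - 48·t^2 + 2. La antiderivada de la aceleración, con v(0) = -2, da la velocidad: v(t) = 5·t^4 - 16·t^3 + 2·t - 2. De la ecuación de la velocidad v(t) = 5·t^4 - 16·t^3 + 2·t - 2, sustituimos t = 3 para obtener v = -23.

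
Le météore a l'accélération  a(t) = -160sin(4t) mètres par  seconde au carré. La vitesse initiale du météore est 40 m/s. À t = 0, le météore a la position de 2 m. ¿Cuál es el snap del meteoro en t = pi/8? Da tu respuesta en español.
Debemos derivar nuestra ecuación de la aceleración a(t) = -160·sin(4·t) 2 veces. Derivando la aceleración, obtenemos la sacudida: j(t) = -640·cos(4·t). Tomando d/dt de j(t), encontramos s(t) = 2560·sin(4·t). Usando s(t) = 2560·sin(4·t) y sustituyendo t = pi/8, encontramos s = 2560.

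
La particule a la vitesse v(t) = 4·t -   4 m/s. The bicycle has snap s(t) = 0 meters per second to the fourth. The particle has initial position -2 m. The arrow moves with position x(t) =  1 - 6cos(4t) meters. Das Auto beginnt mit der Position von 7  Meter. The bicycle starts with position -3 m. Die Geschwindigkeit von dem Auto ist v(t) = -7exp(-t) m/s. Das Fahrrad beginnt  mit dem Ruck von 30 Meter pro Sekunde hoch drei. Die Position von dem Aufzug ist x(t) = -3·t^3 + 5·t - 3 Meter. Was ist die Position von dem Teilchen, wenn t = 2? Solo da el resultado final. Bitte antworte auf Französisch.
La réponse est -2.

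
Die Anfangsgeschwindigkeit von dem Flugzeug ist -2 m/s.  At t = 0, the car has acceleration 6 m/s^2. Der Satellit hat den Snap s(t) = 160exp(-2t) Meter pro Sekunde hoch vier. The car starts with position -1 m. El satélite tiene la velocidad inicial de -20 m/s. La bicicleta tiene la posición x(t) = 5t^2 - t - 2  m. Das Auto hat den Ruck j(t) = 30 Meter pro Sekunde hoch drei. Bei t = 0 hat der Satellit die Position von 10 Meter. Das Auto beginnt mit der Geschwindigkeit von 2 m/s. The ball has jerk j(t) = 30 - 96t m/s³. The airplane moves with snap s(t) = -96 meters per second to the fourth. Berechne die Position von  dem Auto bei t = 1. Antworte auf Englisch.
Starting from jerk j(t) = 30, we take 3 integrals. Integrating jerk and using the initial condition a(0) = 6, we get a(t) = 30·t + 6. Taking ∫a(t)dt and applying v(0) = 2, we find v(t) = 15·t^2 + 6·t + 2. Finding the antiderivative of v(t) and using x(0) = -1: x(t) = 5·t^3 + 3·t^2 + 2·t - 1. Using x(t) = 5·t^3 + 3·t^2 + 2·t - 1 and substituting t = 1, we find x = 9.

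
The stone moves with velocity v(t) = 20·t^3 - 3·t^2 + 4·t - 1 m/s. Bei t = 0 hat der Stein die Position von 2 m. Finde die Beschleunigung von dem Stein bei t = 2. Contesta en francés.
Nous devons dériver notre équation de la vitesse v(t) = 20·t^3 - 3·t^2 + 4·t - 1 1 fois. En prenant d/dt de v(t), nous trouvons a(t) = 60·t^2 - 6·t + 4. Nous avons l'accélération a(t) = 60·t^2 - 6·t + 4. En substituant t = 2: a(2) = 232.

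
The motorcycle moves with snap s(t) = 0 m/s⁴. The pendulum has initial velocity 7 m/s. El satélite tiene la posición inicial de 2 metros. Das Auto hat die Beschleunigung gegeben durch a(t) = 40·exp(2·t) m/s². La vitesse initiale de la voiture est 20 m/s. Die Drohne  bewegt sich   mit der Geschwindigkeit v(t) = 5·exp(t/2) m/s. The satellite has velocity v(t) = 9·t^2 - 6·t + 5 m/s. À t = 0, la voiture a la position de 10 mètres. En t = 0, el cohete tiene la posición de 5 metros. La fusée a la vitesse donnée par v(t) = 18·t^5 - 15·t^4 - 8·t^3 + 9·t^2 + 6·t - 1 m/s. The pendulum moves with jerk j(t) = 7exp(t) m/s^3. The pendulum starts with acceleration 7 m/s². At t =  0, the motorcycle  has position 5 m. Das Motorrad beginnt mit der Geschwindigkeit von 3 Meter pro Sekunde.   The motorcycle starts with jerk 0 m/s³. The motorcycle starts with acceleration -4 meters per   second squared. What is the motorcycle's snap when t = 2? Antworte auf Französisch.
De l'équation du snap s(t) = 0, nous substituons t = 2 pour obtenir s = 0.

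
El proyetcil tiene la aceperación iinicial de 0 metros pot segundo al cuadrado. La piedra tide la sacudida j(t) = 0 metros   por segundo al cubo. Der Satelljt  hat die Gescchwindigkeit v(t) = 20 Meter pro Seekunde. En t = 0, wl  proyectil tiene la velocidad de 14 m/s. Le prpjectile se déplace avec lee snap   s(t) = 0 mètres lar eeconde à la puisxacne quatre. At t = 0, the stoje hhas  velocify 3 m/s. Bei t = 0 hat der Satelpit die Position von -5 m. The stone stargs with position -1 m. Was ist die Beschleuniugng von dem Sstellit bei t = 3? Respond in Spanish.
Para resolver esto, necesitamos tomar 1 derivada de nuestra ecuación de la velocidad v(t) = 20. La derivada de la velocidad da la aceleración: a(t) = 0. De la ecuación de la aceleración a(t) = 0, sustituimos t = 3 para obtener a = 0.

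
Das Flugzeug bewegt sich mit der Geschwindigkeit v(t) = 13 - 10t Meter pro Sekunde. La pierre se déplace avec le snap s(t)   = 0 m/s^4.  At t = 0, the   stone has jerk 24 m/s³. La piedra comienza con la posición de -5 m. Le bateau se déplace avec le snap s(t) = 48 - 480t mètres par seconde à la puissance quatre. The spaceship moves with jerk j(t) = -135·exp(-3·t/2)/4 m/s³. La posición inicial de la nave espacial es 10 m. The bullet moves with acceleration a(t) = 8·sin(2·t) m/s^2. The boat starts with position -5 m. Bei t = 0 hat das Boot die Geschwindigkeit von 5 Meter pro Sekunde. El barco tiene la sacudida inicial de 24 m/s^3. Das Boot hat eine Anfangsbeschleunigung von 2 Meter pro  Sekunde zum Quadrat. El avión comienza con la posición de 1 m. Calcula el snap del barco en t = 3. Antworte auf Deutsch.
Mit s(t) = 48 - 480·t und Einsetzen von t = 3, finden wir s = -1392.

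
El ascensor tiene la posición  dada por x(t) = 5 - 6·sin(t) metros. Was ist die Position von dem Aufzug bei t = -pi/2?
Mit x(t) = 5 - 6·sin(t) und Einsetzen von t = -pi/2, finden wir x = 11.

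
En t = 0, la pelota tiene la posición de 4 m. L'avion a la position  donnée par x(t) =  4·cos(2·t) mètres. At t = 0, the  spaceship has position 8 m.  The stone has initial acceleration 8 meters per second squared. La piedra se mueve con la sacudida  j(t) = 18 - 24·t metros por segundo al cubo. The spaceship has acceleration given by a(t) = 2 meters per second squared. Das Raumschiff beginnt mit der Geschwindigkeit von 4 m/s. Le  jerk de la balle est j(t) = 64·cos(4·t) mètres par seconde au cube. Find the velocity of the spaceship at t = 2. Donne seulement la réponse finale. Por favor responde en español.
La respuesta es 8.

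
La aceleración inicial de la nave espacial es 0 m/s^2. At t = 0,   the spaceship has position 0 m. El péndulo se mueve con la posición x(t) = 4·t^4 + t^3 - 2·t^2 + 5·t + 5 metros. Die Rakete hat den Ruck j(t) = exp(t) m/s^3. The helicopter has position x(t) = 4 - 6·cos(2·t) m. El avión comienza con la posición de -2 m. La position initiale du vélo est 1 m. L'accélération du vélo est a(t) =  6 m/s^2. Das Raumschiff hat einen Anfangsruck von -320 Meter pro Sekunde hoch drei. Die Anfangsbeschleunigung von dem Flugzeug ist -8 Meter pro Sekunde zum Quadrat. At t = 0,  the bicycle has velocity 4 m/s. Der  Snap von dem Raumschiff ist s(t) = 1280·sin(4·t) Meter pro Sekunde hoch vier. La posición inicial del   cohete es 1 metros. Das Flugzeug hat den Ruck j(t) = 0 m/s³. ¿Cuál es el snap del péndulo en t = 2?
Debemos derivar nuestra ecuación de la posición x(t) = 4·t^4 + t^3 - 2·t^2 + 5·t + 5 4 veces. Tomando d/dt de x(t), encontramos v(t) = 16·t^3 + 3·t^2 - 4·t + 5. Tomando d/dt de v(t), encontramos a(t) = 48·t^2 + 6·t - 4. La derivada de la aceleración da la sacudida: j(t) = 96·t + 6. Tomando d/dt de j(t), encontramos s(t) = 96. Tenemos el snap s(t) = 96. Sustituyendo t = 2: s(2) = 96.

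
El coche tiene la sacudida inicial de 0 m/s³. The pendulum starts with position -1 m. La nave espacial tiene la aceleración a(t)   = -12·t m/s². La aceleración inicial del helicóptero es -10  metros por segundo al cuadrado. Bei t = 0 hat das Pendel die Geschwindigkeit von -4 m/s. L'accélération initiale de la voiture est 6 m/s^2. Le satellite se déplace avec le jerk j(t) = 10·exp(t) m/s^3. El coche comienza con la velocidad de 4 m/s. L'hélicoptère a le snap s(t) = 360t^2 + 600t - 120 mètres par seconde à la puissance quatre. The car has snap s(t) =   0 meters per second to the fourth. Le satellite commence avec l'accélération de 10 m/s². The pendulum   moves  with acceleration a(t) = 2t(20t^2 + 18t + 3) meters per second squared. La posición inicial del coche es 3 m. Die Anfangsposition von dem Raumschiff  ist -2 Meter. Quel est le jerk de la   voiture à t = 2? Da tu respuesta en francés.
Pour résoudre ceci, nous devons prendre 1 primitive de notre équation du snap s(t) = 0. La primitive du snap est le jerk. En utilisant j(0) = 0, nous obtenons j(t) = 0. En utilisant j(t) = 0 et en substituant t = 2, nous trouvons j = 0.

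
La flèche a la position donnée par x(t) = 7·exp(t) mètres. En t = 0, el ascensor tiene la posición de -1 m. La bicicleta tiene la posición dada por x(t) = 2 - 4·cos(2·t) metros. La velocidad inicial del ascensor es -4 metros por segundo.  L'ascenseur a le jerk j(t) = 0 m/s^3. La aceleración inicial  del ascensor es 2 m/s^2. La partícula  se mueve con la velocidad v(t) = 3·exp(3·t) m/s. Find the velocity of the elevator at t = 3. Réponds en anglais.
To find the answer, we compute 2 integrals of j(t) = 0. The antiderivative of jerk is acceleration. Using a(0) = 2, we get a(t) = 2. Finding the antiderivative of a(t) and using v(0) = -4: v(t) = 2·t - 4. We have velocity v(t) = 2·t - 4. Substituting t = 3: v(3) = 2.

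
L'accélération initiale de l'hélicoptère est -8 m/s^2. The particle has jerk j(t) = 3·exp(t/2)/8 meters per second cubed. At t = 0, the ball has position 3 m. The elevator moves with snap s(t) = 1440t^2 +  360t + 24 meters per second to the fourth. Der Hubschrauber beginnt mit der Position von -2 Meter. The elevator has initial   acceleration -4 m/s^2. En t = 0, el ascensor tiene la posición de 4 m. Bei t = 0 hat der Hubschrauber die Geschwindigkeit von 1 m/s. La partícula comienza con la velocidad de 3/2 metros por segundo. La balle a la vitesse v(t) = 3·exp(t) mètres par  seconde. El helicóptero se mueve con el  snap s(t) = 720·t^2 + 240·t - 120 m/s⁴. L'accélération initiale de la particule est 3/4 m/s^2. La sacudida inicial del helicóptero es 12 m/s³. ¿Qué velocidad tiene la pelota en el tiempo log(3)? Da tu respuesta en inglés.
Using v(t) = 3·exp(t) and substituting t = log(3), we find v = 9.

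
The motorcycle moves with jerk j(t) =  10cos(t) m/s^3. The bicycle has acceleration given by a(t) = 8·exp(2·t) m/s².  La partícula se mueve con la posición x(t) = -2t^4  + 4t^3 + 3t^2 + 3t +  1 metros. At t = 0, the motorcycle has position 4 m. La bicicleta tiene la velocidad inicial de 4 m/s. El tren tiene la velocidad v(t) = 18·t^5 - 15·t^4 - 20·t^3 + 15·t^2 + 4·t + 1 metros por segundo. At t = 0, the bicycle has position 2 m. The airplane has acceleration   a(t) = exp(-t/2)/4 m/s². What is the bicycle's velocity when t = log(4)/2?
Starting from acceleration a(t) = 8·exp(2·t), we take 1 integral. The integral of acceleration is velocity. Using v(0) = 4, we get v(t) = 4·exp(2·t). We have velocity v(t) = 4·exp(2·t). Substituting t = log(4)/2: v(log(4)/2) = 16.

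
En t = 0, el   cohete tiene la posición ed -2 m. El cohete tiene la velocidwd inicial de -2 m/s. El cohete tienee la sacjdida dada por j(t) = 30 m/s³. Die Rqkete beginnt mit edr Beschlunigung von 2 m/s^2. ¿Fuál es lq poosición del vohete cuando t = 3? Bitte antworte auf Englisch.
We need to integrate our jerk equation j(t) = 30 3 times. Finding the integral of j(t) and using a(0) = 2: a(t) = 30·t + 2. Integrating acceleration and using the initial condition v(0) = -2, we get v(t) = 15·t^2 + 2·t - 2. Integrating velocity and using the initial condition x(0) = -2, we get x(t) = 5·t^3 + t^2 - 2·t - 2. From the given position equation x(t) = 5·t^3 + t^2 - 2·t - 2, we substitute t = 3 to get x = 136.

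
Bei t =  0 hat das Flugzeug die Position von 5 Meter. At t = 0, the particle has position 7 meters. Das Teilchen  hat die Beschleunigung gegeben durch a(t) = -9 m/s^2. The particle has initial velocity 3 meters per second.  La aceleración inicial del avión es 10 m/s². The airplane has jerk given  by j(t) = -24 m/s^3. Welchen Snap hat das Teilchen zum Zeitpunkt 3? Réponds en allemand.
Um dies zu lösen, müssen wir 2 Ableitungen unserer Gleichung für die Beschleunigung a(t) = -9 nehmen. Die Ableitung von der Beschleunigung ergibt den Ruck: j(t) = 0. Durch Ableiten von dem Ruck erhalten wir den Snap: s(t) = 0. Aus der Gleichung für den Snap s(t) = 0, setzen wir t = 3 ein und erhalten s = 0.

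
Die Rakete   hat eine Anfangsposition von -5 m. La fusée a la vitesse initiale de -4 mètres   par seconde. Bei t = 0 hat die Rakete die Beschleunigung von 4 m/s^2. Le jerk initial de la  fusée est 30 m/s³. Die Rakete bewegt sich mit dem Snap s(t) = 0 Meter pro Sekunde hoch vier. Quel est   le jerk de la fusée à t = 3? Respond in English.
We need to integrate our snap equation s(t) = 0 1 time. Integrating snap and using the initial condition j(0) = 30, we get j(t) = 30. From the given jerk equation j(t) = 30, we substitute t = 3 to get j = 30.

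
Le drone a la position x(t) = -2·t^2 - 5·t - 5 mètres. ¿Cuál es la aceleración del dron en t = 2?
Debemos derivar nuestra ecuación de la posición x(t) = -2·t^2 - 5·t - 5 2 veces. Tomando d/dt de x(t), encontramos v(t) = -4·t - 5. Tomando d/dt de v(t), encontramos a(t) = -4. Tenemos la aceleración a(t) = -4. Sustituyendo t = 2: a(2) = -4.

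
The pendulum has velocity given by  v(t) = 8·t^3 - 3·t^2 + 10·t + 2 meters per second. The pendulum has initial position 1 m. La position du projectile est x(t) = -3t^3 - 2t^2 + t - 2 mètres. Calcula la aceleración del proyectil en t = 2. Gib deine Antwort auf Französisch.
En partant de la position x(t) = -3·t^3 - 2·t^2 + t - 2, nous prenons 2 dérivées. En dérivant la position, nous obtenons la vitesse: v(t) = -9·t^2 - 4·t + 1. La dérivée de la vitesse donne l'accélération: a(t) = -18·t - 4. Nous avons l'accélération a(t) = -18·t - 4. En substituant t = 2: a(2) = -40.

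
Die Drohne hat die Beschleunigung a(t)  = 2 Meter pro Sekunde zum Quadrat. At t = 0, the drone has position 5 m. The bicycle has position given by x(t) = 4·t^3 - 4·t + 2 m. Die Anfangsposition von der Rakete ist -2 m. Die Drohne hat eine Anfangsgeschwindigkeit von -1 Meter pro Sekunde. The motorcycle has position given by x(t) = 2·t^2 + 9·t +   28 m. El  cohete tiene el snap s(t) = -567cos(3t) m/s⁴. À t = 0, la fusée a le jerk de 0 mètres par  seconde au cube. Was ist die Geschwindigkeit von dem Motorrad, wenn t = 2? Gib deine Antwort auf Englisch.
To solve this, we need to take 1 derivative of our position equation x(t) = 2·t^2 + 9·t + 28. The derivative of position gives velocity: v(t) = 4·t + 9. Using v(t) = 4·t + 9 and substituting t = 2, we find v = 17.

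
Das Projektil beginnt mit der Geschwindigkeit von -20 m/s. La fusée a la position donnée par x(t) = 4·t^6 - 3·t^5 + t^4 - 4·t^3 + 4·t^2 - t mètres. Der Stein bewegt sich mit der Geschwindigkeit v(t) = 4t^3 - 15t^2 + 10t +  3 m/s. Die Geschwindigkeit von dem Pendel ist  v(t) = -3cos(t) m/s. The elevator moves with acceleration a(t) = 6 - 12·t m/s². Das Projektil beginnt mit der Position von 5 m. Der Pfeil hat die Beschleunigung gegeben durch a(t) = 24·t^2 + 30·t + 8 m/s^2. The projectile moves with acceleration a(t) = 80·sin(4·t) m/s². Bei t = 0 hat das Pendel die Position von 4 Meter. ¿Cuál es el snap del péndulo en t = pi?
Para resolver esto, necesitamos tomar 3 derivadas de nuestra ecuación de la velocidad v(t) = -3·cos(t). Derivando la velocidad, obtenemos la aceleración: a(t) = 3·sin(t). Tomando d/dt de a(t), encontramos j(t) = 3·cos(t). Tomando d/dt de j(t), encontramos s(t) = -3·sin(t). Usando s(t) = -3·sin(t) y sustituyendo t = pi, encontramos s = 0.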